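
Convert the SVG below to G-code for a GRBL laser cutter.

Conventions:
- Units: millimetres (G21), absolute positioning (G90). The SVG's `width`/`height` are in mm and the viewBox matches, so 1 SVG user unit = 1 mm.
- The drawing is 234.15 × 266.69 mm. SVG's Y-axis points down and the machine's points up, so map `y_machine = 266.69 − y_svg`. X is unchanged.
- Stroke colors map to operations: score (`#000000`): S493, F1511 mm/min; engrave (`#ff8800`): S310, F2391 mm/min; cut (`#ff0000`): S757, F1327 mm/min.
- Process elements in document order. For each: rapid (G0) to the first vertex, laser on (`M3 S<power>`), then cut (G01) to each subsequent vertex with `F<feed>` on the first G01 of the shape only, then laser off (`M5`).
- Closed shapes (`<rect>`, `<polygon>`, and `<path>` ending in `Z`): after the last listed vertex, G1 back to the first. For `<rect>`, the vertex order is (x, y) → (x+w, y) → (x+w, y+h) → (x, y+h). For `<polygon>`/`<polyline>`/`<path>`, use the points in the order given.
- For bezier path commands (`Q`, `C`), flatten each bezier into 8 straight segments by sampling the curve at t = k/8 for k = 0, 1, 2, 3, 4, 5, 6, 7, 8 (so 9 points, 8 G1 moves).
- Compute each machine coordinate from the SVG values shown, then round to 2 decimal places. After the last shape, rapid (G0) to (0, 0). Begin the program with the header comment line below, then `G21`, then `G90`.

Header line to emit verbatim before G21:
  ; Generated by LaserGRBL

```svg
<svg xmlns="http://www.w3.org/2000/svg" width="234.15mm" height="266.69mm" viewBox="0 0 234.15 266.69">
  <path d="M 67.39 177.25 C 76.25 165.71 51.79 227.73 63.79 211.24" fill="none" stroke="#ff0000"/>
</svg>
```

; Generated by LaserGRBL
G21
G90
G0 X67.39 Y89.44
M3 S757
G01 X69.29 Y90.62 F1327
G01 X68.88 Y86.68
G01 X66.98 Y79.41
G01 X64.41 Y70.59
G01 X61.99 Y62.00
G01 X60.54 Y55.43
G01 X60.86 Y52.65
G01 X63.79 Y55.45
M5
G0 X0.00 Y0.00

Since the viewBox matches the mm dimensions, user units are millimetres directly. The only transform is the Y-flip y_m = 266.69 − y_svg.

Shape 1 is a cubic bezier drawn with `<path>`. Its stroke #ff0000 means cut at S757, F1327. After flipping Y the toolpath is (67.39,89.44) → (69.29,90.62) → (68.88,86.68) → (66.98,79.41) → (64.41,70.59) → (61.99,62.00) → (60.54,55.43) → (60.86,52.65) → (63.79,55.45).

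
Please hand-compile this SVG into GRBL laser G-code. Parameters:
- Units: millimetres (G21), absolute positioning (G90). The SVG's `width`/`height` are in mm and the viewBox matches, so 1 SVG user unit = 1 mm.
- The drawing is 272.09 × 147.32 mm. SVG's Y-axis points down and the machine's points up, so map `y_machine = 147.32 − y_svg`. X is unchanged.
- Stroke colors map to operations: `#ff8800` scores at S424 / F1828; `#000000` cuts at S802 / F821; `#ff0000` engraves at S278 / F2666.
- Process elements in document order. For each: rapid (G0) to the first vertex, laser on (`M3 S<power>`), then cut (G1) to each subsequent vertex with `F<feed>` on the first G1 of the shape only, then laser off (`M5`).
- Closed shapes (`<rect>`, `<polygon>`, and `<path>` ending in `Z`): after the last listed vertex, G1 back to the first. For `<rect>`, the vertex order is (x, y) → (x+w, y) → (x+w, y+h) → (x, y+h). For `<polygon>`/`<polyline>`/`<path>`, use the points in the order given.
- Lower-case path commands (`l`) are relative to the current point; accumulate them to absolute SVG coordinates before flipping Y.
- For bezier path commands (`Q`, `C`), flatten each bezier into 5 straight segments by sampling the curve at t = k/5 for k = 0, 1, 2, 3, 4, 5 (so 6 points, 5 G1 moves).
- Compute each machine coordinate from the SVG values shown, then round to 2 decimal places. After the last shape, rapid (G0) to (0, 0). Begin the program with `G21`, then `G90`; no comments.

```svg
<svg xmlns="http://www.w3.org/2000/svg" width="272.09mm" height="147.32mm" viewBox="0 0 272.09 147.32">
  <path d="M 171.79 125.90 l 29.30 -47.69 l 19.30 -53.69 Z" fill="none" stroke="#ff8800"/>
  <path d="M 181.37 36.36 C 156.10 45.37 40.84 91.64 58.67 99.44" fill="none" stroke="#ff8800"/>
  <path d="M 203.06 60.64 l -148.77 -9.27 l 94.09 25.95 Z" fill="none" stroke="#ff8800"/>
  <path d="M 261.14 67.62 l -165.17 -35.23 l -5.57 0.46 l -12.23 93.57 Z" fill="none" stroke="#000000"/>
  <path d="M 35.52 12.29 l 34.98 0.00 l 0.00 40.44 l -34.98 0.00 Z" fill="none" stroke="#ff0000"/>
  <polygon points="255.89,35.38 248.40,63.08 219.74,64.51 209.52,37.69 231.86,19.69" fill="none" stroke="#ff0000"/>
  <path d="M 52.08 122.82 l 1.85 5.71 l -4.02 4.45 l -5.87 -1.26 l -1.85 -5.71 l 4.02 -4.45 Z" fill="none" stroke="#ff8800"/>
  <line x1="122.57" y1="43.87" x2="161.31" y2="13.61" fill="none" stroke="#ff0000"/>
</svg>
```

G21
G90
G0 X171.79 Y21.42
M3 S424
G1 X201.09 Y69.11 F1828
G1 X220.39 Y122.80
G1 X171.79 Y21.42
M5
G0 X181.37 Y110.96
M3 S424
G1 X157.19 Y101.69 F1828
G1 X122.13 Y87.11
G1 X86.88 Y70.86
G1 X62.16 Y56.57
G1 X58.67 Y47.88
M5
G0 X203.06 Y86.68
M3 S424
G1 X54.29 Y95.95 F1828
G1 X148.38 Y70.00
G1 X203.06 Y86.68
M5
G0 X261.14 Y79.70
M3 S802
G1 X95.97 Y114.93 F821
G1 X90.40 Y114.47
G1 X78.17 Y20.90
G1 X261.14 Y79.70
M5
G0 X35.52 Y135.03
M3 S278
G1 X70.50 Y135.03 F2666
G1 X70.50 Y94.59
G1 X35.52 Y94.59
G1 X35.52 Y135.03
M5
G0 X255.89 Y111.94
M3 S278
G1 X248.40 Y84.24 F2666
G1 X219.74 Y82.81
G1 X209.52 Y109.63
G1 X231.86 Y127.63
G1 X255.89 Y111.94
M5
G0 X52.08 Y24.50
M3 S424
G1 X53.93 Y18.79 F1828
G1 X49.91 Y14.34
G1 X44.04 Y15.60
G1 X42.19 Y21.31
G1 X46.21 Y25.76
G1 X52.08 Y24.50
M5
G0 X122.57 Y103.45
M3 S278
G1 X161.31 Y133.71 F2666
M5
G0 X0.00 Y0.00

1 u = 1 mm; y_m = 147.32 − y.

[1] `<path>` closed polygon, #ff8800→score S424 F1828: (171.79,21.42) → (201.09,69.11) → (220.39,122.80) → (171.79,21.42) (closed)

[2] `<path>` cubic bezier, #ff8800→score S424 F1828: (181.37,110.96) → (157.19,101.69) → (122.13,87.11) → (86.88,70.86) → (62.16,56.57) → (58.67,47.88)

[3] `<path>` closed polygon, #ff8800→score S424 F1828: (203.06,86.68) → (54.29,95.95) → (148.38,70.00) → (203.06,86.68) (closed)

[4] `<path>` closed polygon, #000000→cut S802 F821: (261.14,79.70) → (95.97,114.93) → (90.40,114.47) → (78.17,20.90) → (261.14,79.70) (closed)

[5] `<path>` rectangle, #ff0000→engrave S278 F2666: (35.52,135.03) → (70.50,135.03) → (70.50,94.59) → (35.52,94.59) → (35.52,135.03) (closed)

[6] `<polygon>` regular polygon, #ff0000→engrave S278 F2666: (255.89,111.94) → (248.40,84.24) → (219.74,82.81) → (209.52,109.63) → (231.86,127.63) → (255.89,111.94) (closed)

[7] `<path>` regular polygon, #ff8800→score S424 F1828: (52.08,24.50) → (53.93,18.79) → (49.91,14.34) → (44.04,15.60) → (42.19,21.31) → (46.21,25.76) → (52.08,24.50) (closed)

[8] `<line>` line segment, #ff0000→engrave S278 F2666: (122.57,103.45) → (161.31,133.71)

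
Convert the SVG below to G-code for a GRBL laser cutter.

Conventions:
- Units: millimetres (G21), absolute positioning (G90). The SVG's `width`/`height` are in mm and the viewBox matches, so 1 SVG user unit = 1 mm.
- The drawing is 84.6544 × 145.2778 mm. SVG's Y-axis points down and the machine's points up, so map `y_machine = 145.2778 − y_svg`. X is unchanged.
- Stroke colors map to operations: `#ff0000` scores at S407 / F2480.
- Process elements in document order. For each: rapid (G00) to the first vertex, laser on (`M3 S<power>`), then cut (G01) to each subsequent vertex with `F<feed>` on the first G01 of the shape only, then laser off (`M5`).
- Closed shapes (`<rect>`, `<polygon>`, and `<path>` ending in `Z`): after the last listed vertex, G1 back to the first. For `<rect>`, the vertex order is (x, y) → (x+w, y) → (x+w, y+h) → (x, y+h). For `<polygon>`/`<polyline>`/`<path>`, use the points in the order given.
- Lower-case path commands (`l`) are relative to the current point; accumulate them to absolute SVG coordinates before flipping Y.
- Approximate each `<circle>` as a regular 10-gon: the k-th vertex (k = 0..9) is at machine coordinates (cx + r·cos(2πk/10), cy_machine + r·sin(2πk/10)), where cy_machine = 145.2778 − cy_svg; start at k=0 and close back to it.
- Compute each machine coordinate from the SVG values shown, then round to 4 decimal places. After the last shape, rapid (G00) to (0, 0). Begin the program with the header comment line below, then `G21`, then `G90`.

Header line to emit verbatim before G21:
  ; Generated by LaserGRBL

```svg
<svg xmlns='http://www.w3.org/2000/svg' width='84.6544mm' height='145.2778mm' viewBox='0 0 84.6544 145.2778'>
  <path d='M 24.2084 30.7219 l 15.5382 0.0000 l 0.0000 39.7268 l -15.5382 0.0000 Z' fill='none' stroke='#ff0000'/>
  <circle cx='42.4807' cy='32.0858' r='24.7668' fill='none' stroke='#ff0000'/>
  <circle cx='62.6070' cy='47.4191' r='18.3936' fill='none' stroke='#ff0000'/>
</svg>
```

; Generated by LaserGRBL
G21
G90
G00 X24.2084 Y114.5559
M3 S407
G01 X39.7466 Y114.5559 F2480
G01 X39.7466 Y74.8291
G01 X24.2084 Y74.8291
G01 X24.2084 Y114.5559
M5
G00 X67.2475 Y113.1920
M3 S407
G01 X62.5175 Y127.7496 F2480
G01 X50.1341 Y136.7466
G01 X34.8273 Y136.7466
G01 X22.4439 Y127.7496
G01 X17.7139 Y113.1920
G01 X22.4439 Y98.6344
G01 X34.8273 Y89.6374
G01 X50.1341 Y89.6374
G01 X62.5175 Y98.6344
G01 X67.2475 Y113.1920
M5
G00 X81.0006 Y97.8587
M3 S407
G01 X77.4877 Y108.6702 F2480
G01 X68.2909 Y115.3521
G01 X56.9231 Y115.3521
G01 X47.7263 Y108.6702
G01 X44.2134 Y97.8587
G01 X47.7263 Y87.0472
G01 X56.9231 Y80.3653
G01 X68.2909 Y80.3653
G01 X77.4877 Y87.0472
G01 X81.0006 Y97.8587
M5
G00 X0.0000 Y0.0000

1 u = 1 mm; y_m = 145.2778 − y.

[1] `<path>` rectangle, #ff0000→score S407 F2480: (24.2084,114.5559) → (39.7466,114.5559) → (39.7466,74.8291) → (24.2084,74.8291) → (24.2084,114.5559) (closed)

[2] `<circle>` circle, #ff0000→score S407 F2480: (67.2475,113.1920) → (62.5175,127.7496) → (50.1341,136.7466) → (34.8273,136.7466) → (22.4439,127.7496) → (17.7139,113.1920) → (22.4439,98.6344) → (34.8273,89.6374) → (50.1341,89.6374) → (62.5175,98.6344) → (67.2475,113.1920) (closed)

[3] `<circle>` circle, #ff0000→score S407 F2480: (81.0006,97.8587) → (77.4877,108.6702) → (68.2909,115.3521) → (56.9231,115.3521) → (47.7263,108.6702) → (44.2134,97.8587) → (47.7263,87.0472) → (56.9231,80.3653) → (68.2909,80.3653) → (77.4877,87.0472) → (81.0006,97.8587) (closed)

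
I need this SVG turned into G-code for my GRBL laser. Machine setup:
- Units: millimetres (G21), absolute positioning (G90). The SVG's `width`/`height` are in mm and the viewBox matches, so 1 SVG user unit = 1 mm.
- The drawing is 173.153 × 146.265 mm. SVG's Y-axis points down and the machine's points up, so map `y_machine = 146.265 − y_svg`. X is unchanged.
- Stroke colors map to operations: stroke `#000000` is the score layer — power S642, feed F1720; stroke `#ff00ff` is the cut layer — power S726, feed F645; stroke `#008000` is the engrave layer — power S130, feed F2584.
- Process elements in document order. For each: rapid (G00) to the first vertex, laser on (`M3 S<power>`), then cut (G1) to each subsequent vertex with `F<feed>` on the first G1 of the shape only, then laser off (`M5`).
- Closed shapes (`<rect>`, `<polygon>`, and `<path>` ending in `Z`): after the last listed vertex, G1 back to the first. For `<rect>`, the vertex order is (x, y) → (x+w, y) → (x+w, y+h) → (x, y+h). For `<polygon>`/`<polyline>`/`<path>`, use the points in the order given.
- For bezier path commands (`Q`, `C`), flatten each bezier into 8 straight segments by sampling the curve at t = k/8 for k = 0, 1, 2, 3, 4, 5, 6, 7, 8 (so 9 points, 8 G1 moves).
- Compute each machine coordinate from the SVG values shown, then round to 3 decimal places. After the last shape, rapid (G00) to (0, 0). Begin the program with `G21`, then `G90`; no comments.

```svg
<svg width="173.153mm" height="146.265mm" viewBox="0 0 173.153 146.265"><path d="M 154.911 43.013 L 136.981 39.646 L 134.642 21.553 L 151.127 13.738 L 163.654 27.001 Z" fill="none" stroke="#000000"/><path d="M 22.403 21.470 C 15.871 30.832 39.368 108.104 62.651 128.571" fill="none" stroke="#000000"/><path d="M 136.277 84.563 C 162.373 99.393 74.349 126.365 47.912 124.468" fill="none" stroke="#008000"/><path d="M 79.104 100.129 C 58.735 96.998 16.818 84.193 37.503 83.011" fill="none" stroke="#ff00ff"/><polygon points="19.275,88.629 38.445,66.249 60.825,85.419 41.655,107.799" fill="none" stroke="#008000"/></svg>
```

viewBox `0 0 173.153 146.265` with mm width/height → 1 unit = 1 mm. Flip: y_m = 146.265 − y_svg.

**Shape 1** — `<path>` regular polygon, stroke `#000000` → score (S642, F1720). Machine vertices: (154.911,103.252) → (136.981,106.619) → (134.642,124.712) → (151.127,132.527) → (163.654,119.264) → (154.911,103.252). Closed: final G1 returns to the first vertex.

**Shape 2** — `<path>` cubic bezier, stroke `#000000` → score (S642, F1720). Control points (SVG): P0=(22.403,21.470), P1=(15.871,30.832), P2=(39.368,108.104), P3=(62.651,128.571); sampled at t=k/8. Machine vertices: (22.403,124.795) → (21.302,118.345) → (22.662,106.989) → (26.128,92.190) → (31.346,75.409) → (37.962,58.107) → (45.621,41.747) → (53.969,27.788) → (62.651,17.694). Open path.

**Shape 3** — `<path>` cubic bezier, stroke `#008000` → engrave (S130, F2584). Control points (SVG): P0=(136.277,84.563), P1=(162.373,99.393), P2=(74.349,126.365), P3=(47.912,124.468); sampled at t=k/8. Machine vertices: (136.277,61.702) → (141.057,55.652) → (137.197,48.944) → (126.756,42.059) → (111.794,35.477) → (94.370,29.679) → (76.542,25.146) → (60.370,22.359) → (47.912,21.797). Open path.

**Shape 4** — `<path>` cubic bezier, stroke `#ff00ff` → cut (S726, F645). Control points (SVG): P0=(79.104,100.129), P1=(58.735,96.998), P2=(16.818,84.193), P3=(37.503,83.011); sampled at t=k/8. Machine vertices: (79.104,46.136) → (70.620,47.722) → (61.102,49.965) → (51.536,52.617) → (42.908,55.426) → (36.205,58.144) → (32.412,60.521) → (32.516,62.308) → (37.503,63.254). Open path.

**Shape 5** — `<polygon>` regular polygon, stroke `#008000` → engrave (S130, F2584). Machine vertices: (19.275,57.636) → (38.445,80.016) → (60.825,60.846) → (41.655,38.466) → (19.275,57.636). Closed: final G1 returns to the first vertex.

G21
G90
G00 X154.911 Y103.252
M3 S642
G1 X136.981 Y106.619 F1720
G1 X134.642 Y124.712
G1 X151.127 Y132.527
G1 X163.654 Y119.264
G1 X154.911 Y103.252
M5
G00 X22.403 Y124.795
M3 S642
G1 X21.302 Y118.345 F1720
G1 X22.662 Y106.989
G1 X26.128 Y92.190
G1 X31.346 Y75.409
G1 X37.962 Y58.107
G1 X45.621 Y41.747
G1 X53.969 Y27.788
G1 X62.651 Y17.694
M5
G00 X136.277 Y61.702
M3 S130
G1 X141.057 Y55.652 F2584
G1 X137.197 Y48.944
G1 X126.756 Y42.059
G1 X111.794 Y35.477
G1 X94.370 Y29.679
G1 X76.542 Y25.146
G1 X60.370 Y22.359
G1 X47.912 Y21.797
M5
G00 X79.104 Y46.136
M3 S726
G1 X70.620 Y47.722 F645
G1 X61.102 Y49.965
G1 X51.536 Y52.617
G1 X42.908 Y55.426
G1 X36.205 Y58.144
G1 X32.412 Y60.521
G1 X32.516 Y62.308
G1 X37.503 Y63.254
M5
G00 X19.275 Y57.636
M3 S130
G1 X38.445 Y80.016 F2584
G1 X60.825 Y60.846
G1 X41.655 Y38.466
G1 X19.275 Y57.636
M5
G00 X0.000 Y0.000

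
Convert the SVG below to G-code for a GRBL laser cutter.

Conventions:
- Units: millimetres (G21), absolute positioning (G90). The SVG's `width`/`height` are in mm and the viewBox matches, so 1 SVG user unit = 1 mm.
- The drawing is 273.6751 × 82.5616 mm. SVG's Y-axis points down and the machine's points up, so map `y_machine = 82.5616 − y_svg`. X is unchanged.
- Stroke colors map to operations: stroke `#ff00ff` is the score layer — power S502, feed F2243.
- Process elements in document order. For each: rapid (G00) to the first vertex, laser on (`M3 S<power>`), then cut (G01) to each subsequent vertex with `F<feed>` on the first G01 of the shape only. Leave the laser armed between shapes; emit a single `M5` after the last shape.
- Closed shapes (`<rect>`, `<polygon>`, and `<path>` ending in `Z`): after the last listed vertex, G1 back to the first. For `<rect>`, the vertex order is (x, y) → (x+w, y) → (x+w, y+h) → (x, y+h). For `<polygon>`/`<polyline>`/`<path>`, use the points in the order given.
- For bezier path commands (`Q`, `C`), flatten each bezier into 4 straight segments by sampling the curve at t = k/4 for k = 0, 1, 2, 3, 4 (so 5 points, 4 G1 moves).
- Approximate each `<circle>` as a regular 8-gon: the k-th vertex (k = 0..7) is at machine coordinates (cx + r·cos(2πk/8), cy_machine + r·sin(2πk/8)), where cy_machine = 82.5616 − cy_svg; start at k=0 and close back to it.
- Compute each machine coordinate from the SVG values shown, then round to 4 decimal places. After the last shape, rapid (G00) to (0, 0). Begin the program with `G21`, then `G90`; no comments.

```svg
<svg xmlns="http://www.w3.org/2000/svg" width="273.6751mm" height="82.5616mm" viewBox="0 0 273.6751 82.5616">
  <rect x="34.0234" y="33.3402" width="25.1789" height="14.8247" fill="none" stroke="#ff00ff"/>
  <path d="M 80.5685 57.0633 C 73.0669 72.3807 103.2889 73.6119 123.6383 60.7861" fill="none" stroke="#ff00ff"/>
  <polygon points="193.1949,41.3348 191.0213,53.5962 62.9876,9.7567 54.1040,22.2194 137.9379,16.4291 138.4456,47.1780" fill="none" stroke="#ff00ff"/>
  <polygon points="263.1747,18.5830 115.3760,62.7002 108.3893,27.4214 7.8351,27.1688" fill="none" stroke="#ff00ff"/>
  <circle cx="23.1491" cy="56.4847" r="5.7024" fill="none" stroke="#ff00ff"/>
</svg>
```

1 u = 1 mm; y_m = 82.5616 − y.

[1] `<rect>` rectangle, #ff00ff→score S502 F2243: (34.0234,49.2214) → (59.2023,49.2214) → (59.2023,34.3967) → (34.0234,34.3967) → (34.0234,49.2214) (closed)

[2] `<path>` cubic bezier, #ff00ff→score S502 F2243: (80.5685,25.4983) → (81.2718,16.6510) → (91.6593,13.0832) → (107.2688,14.7923) → (123.6383,21.7755)

[3] `<polygon>` closed polygon, #ff00ff→score S502 F2243: (193.1949,41.2268) → (191.0213,28.9654) → (62.9876,72.8049) → (54.1040,60.3422) → (137.9379,66.1325) → (138.4456,35.3836) → (193.1949,41.2268) (closed)

[4] `<polygon>` closed polygon, #ff00ff→score S502 F2243: (263.1747,63.9786) → (115.3760,19.8614) → (108.3893,55.1402) → (7.8351,55.3928) → (263.1747,63.9786) (closed)

[5] `<circle>` circle, #ff00ff→score S502 F2243: (28.8515,26.0769) → (27.1813,30.1091) → (23.1491,31.7793) → (19.1169,30.1091) → (17.4467,26.0769) → (19.1169,22.0447) → (23.1491,20.3745) → (27.1813,22.0447) → (28.8515,26.0769) (closed)

G21
G90
G00 X34.0234 Y49.2214
M3 S502
G01 X59.2023 Y49.2214 F2243
G01 X59.2023 Y34.3967
G01 X34.0234 Y34.3967
G01 X34.0234 Y49.2214
G00 X80.5685 Y25.4983
M3 S502
G01 X81.2718 Y16.6510 F2243
G01 X91.6593 Y13.0832
G01 X107.2688 Y14.7923
G01 X123.6383 Y21.7755
G00 X193.1949 Y41.2268
M3 S502
G01 X191.0213 Y28.9654 F2243
G01 X62.9876 Y72.8049
G01 X54.1040 Y60.3422
G01 X137.9379 Y66.1325
G01 X138.4456 Y35.3836
G01 X193.1949 Y41.2268
G00 X263.1747 Y63.9786
M3 S502
G01 X115.3760 Y19.8614 F2243
G01 X108.3893 Y55.1402
G01 X7.8351 Y55.3928
G01 X263.1747 Y63.9786
G00 X28.8515 Y26.0769
M3 S502
G01 X27.1813 Y30.1091 F2243
G01 X23.1491 Y31.7793
G01 X19.1169 Y30.1091
G01 X17.4467 Y26.0769
G01 X19.1169 Y22.0447
G01 X23.1491 Y20.3745
G01 X27.1813 Y22.0447
G01 X28.8515 Y26.0769
M5
G00 X0.0000 Y0.0000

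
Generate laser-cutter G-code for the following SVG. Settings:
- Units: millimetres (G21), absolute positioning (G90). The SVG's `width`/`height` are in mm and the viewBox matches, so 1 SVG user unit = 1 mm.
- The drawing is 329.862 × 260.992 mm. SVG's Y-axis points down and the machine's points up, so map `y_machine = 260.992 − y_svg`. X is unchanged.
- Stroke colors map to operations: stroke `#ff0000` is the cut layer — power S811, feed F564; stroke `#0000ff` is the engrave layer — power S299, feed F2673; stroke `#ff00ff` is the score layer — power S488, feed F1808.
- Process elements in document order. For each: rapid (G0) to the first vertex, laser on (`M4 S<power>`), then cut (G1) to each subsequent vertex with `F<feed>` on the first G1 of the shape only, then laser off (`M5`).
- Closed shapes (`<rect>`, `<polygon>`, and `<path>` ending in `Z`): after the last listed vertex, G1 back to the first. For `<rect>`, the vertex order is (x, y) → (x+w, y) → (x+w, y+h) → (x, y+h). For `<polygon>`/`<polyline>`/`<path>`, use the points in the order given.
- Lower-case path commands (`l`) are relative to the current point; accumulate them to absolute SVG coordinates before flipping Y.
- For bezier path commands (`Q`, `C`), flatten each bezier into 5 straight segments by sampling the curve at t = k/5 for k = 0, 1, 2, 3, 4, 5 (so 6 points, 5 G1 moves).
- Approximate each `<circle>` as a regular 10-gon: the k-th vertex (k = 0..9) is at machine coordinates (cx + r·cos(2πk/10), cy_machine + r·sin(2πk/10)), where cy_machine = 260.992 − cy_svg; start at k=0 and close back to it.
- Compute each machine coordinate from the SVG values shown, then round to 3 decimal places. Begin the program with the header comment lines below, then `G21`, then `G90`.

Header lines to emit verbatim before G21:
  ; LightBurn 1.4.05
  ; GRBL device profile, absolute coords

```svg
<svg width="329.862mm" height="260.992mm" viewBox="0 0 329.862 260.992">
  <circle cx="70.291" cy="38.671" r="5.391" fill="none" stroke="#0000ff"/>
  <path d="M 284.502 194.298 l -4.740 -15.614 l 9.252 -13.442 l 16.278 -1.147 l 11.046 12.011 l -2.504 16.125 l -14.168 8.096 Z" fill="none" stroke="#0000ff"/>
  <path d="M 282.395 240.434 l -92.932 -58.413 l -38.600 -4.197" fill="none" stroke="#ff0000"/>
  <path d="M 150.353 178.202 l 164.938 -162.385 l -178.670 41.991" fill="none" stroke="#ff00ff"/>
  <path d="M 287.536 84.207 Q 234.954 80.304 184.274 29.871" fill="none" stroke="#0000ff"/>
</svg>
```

; LightBurn 1.4.05
; GRBL device profile, absolute coords
G21
G90
G0 X75.682 Y222.321
M4 S299
G1 X74.652 Y225.490 F2673
G1 X71.957 Y227.448
G1 X68.625 Y227.448
G1 X65.930 Y225.490
G1 X64.900 Y222.321
G1 X65.930 Y219.152
G1 X68.625 Y217.194
G1 X71.957 Y217.194
G1 X74.652 Y219.152
G1 X75.682 Y222.321
M5
G0 X284.502 Y66.694
M4 S299
G1 X279.762 Y82.308 F2673
G1 X289.014 Y95.750
G1 X305.292 Y96.897
G1 X316.338 Y84.886
G1 X313.834 Y68.761
G1 X299.666 Y60.665
G1 X284.502 Y66.694
M5
G0 X282.395 Y20.558
M4 S811
G1 X189.463 Y78.971 F564
G1 X150.863 Y83.168
M5
G0 X150.353 Y82.790
M4 S488
G1 X315.291 Y245.175 F1808
G1 X136.621 Y203.184
M5
G0 X287.536 Y176.785
M4 S299
G1 X266.579 Y180.207 F2673
G1 X245.775 Y187.352
G1 X225.122 Y198.219
G1 X204.622 Y212.809
G1 X184.274 Y231.121
M5

Since the viewBox matches the mm dimensions, user units are millimetres directly. The only transform is the Y-flip y_m = 260.992 − y_svg.

Shape 1 is a circle drawn with `<circle>`. Its stroke #0000ff means engrave at S299, F2673. After flipping Y the toolpath is (75.682,222.321) → (74.652,225.490) → (71.957,227.448) → (68.625,227.448) → (65.930,225.490) → (64.900,222.321) → (65.930,219.152) → (68.625,217.194) → (71.957,217.194) → (74.652,219.152) → (75.682,222.321), returning to the start.

Shape 2 is a regular polygon drawn with `<path>`. Its stroke #0000ff means engrave at S299, F2673. After flipping Y the toolpath is (284.502,66.694) → (279.762,82.308) → (289.014,95.750) → (305.292,96.897) → (316.338,84.886) → (313.834,68.761) → (299.666,60.665) → (284.502,66.694), returning to the start.

Shape 3 is a open polyline drawn with `<path>`. Its stroke #ff0000 means cut at S811, F564. After flipping Y the toolpath is (282.395,20.558) → (189.463,78.971) → (150.863,83.168).

Shape 4 is a open polyline drawn with `<path>`. Its stroke #ff00ff means score at S488, F1808. After flipping Y the toolpath is (150.353,82.790) → (315.291,245.175) → (136.621,203.184).

Shape 5 is a quadratic bezier drawn with `<path>`. Its stroke #0000ff means engrave at S299, F2673. After flipping Y the toolpath is (287.536,176.785) → (266.579,180.207) → (245.775,187.352) → (225.122,198.219) → (204.622,212.809) → (184.274,231.121).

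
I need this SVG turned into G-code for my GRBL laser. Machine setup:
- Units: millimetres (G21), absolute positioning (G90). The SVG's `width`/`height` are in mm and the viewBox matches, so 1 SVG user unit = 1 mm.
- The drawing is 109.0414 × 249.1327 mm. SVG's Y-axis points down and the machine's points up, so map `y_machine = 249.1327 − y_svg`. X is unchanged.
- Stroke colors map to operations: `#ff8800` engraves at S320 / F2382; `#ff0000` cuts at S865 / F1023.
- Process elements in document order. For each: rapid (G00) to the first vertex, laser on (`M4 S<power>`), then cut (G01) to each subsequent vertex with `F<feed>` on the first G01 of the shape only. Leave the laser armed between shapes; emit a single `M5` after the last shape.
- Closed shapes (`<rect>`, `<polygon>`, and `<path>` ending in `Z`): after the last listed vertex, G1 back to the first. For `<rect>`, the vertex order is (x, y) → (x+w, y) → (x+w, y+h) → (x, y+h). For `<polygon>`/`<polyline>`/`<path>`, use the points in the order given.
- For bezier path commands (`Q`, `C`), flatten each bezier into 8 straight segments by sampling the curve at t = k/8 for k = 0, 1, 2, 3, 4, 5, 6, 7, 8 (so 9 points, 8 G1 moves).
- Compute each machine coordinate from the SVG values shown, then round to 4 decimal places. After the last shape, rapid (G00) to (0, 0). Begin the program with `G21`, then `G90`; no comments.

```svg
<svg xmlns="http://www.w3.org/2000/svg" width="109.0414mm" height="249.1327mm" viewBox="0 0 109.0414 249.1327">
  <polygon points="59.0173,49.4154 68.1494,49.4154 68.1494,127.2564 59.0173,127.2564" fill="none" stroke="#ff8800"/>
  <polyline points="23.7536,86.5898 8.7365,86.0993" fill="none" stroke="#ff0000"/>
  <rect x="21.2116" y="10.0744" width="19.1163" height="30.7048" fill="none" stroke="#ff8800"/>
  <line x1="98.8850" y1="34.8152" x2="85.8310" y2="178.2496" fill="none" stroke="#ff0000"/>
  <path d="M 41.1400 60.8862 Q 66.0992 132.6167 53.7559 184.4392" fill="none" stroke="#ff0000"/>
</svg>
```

1 u = 1 mm; y_m = 249.1327 − y.

[1] `<polygon>` rectangle, #ff8800→engrave S320 F2382: (59.0173,199.7173) → (68.1494,199.7173) → (68.1494,121.8763) → (59.0173,121.8763) → (59.0173,199.7173) (closed)

[2] `<polyline>` line segment, #ff0000→cut S865 F1023: (23.7536,162.5429) → (8.7365,163.0334)

[3] `<rect>` rectangle, #ff8800→engrave S320 F2382: (21.2116,239.0583) → (40.3279,239.0583) → (40.3279,208.3535) → (21.2116,208.3535) → (21.2116,239.0583) (closed)

[4] `<line>` line segment, #ff0000→cut S865 F1023: (98.8850,214.3175) → (85.8310,70.8831)

[5] `<path>` quadratic bezier, #ff0000→cut S865 F1023: (41.1400,188.2465) → (46.7969,170.6249) → (51.2882,153.6255) → (54.6137,137.2482) → (56.7736,121.4930) → (57.7677,106.3599) → (57.5961,91.8490) → (56.2589,77.9602) → (53.7559,64.6935)

G21
G90
G00 X59.0173 Y199.7173
M4 S320
G01 X68.1494 Y199.7173 F2382
G01 X68.1494 Y121.8763
G01 X59.0173 Y121.8763
G01 X59.0173 Y199.7173
G00 X23.7536 Y162.5429
M4 S865
G01 X8.7365 Y163.0334 F1023
G00 X21.2116 Y239.0583
M4 S320
G01 X40.3279 Y239.0583 F2382
G01 X40.3279 Y208.3535
G01 X21.2116 Y208.3535
G01 X21.2116 Y239.0583
G00 X98.8850 Y214.3175
M4 S865
G01 X85.8310 Y70.8831 F1023
G00 X41.1400 Y188.2465
M4 S865
G01 X46.7969 Y170.6249 F1023
G01 X51.2882 Y153.6255
G01 X54.6137 Y137.2482
G01 X56.7736 Y121.4930
G01 X57.7677 Y106.3599
G01 X57.5961 Y91.8490
G01 X56.2589 Y77.9602
G01 X53.7559 Y64.6935
M5
G00 X0.0000 Y0.0000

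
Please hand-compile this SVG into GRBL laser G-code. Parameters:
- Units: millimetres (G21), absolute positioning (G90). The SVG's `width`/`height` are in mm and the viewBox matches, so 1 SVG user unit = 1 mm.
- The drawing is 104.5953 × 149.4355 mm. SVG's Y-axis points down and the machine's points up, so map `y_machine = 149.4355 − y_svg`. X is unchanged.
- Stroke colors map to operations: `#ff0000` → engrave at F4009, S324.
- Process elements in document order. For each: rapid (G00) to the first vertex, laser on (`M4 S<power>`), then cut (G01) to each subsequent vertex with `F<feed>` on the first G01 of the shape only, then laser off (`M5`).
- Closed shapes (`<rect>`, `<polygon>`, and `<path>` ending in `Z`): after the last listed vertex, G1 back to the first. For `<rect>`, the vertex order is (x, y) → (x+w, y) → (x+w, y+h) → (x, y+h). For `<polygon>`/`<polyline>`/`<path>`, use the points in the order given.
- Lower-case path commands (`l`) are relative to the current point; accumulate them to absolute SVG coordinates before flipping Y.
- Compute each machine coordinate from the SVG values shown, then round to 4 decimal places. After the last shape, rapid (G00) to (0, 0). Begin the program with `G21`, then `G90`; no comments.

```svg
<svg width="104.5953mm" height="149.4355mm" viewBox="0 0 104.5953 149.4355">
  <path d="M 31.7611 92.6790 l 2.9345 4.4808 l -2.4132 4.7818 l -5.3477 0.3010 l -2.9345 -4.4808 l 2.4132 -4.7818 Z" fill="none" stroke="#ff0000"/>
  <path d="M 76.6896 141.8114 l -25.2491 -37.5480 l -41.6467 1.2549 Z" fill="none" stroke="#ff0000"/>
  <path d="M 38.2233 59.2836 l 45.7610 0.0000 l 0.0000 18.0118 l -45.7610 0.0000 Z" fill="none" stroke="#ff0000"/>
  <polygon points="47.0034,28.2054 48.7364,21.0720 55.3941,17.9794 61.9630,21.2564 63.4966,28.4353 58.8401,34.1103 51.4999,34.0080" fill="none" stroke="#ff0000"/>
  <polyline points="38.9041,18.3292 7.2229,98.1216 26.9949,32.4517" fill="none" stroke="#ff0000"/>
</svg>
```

viewBox `0 0 104.5953 149.4355` with mm width/height → 1 unit = 1 mm. Flip: y_m = 149.4355 − y_svg.

**Shape 1** — `<path>` regular polygon, stroke `#ff0000` → engrave (S324, F4009). Machine vertices: (31.7611,56.7565) → (34.6956,52.2757) → (32.2824,47.4939) → (26.9347,47.1929) → (24.0002,51.6737) → (26.4134,56.4555) → (31.7611,56.7565). Closed: final G1 returns to the first vertex.

**Shape 2** — `<path>` closed polygon, stroke `#ff0000` → engrave (S324, F4009). Machine vertices: (76.6896,7.6241) → (51.4405,45.1721) → (9.7938,43.9172) → (76.6896,7.6241). Closed: final G1 returns to the first vertex.

**Shape 3** — `<path>` rectangle, stroke `#ff0000` → engrave (S324, F4009). Machine vertices: (38.2233,90.1519) → (83.9843,90.1519) → (83.9843,72.1401) → (38.2233,72.1401) → (38.2233,90.1519). Closed: final G1 returns to the first vertex.

**Shape 4** — `<polygon>` regular polygon, stroke `#ff0000` → engrave (S324, F4009). Machine vertices: (47.0034,121.2301) → (48.7364,128.3635) → (55.3941,131.4561) → (61.9630,128.1791) → (63.4966,121.0002) → (58.8401,115.3252) → (51.4999,115.4275) → (47.0034,121.2301). Closed: final G1 returns to the first vertex.

**Shape 5** — `<polyline>` open polyline, stroke `#ff0000` → engrave (S324, F4009). Machine vertices: (38.9041,131.1063) → (7.2229,51.3139) → (26.9949,116.9838). Open path.

G21
G90
G00 X31.7611 Y56.7565
M4 S324
G01 X34.6956 Y52.2757 F4009
G01 X32.2824 Y47.4939
G01 X26.9347 Y47.1929
G01 X24.0002 Y51.6737
G01 X26.4134 Y56.4555
G01 X31.7611 Y56.7565
M5
G00 X76.6896 Y7.6241
M4 S324
G01 X51.4405 Y45.1721 F4009
G01 X9.7938 Y43.9172
G01 X76.6896 Y7.6241
M5
G00 X38.2233 Y90.1519
M4 S324
G01 X83.9843 Y90.1519 F4009
G01 X83.9843 Y72.1401
G01 X38.2233 Y72.1401
G01 X38.2233 Y90.1519
M5
G00 X47.0034 Y121.2301
M4 S324
G01 X48.7364 Y128.3635 F4009
G01 X55.3941 Y131.4561
G01 X61.9630 Y128.1791
G01 X63.4966 Y121.0002
G01 X58.8401 Y115.3252
G01 X51.4999 Y115.4275
G01 X47.0034 Y121.2301
M5
G00 X38.9041 Y131.1063
M4 S324
G01 X7.2229 Y51.3139 F4009
G01 X26.9949 Y116.9838
M5
G00 X0.0000 Y0.0000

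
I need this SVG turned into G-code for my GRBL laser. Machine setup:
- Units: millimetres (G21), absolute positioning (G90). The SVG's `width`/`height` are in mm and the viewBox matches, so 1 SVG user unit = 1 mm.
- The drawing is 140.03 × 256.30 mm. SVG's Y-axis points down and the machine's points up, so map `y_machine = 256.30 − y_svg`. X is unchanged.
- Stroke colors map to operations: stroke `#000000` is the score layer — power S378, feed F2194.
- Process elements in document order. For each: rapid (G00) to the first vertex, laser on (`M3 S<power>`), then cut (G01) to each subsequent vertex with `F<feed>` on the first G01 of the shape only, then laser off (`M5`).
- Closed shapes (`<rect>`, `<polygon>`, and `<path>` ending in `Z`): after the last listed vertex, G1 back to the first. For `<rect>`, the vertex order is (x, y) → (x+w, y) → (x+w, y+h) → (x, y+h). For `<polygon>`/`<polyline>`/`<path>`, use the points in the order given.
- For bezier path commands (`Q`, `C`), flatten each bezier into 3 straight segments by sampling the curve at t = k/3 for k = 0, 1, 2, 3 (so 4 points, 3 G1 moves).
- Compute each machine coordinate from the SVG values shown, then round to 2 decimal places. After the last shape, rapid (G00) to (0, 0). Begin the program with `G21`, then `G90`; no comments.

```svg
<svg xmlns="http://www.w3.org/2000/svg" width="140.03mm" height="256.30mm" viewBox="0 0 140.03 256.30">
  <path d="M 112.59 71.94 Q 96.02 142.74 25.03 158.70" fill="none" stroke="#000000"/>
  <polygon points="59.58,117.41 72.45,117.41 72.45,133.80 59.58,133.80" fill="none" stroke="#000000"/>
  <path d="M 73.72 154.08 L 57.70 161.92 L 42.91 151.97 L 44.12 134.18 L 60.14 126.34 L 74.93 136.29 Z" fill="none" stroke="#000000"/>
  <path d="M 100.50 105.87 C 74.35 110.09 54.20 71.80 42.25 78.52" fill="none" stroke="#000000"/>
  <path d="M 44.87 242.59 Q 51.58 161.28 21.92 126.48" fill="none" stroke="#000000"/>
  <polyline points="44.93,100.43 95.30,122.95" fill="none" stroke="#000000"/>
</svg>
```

G21
G90
G00 X112.59 Y184.36
M3 S378
G01 X95.50 Y143.25 F2194
G01 X66.31 Y114.33
G01 X25.03 Y97.60
M5
G00 X59.58 Y138.89
M3 S378
G01 X72.45 Y138.89 F2194
G01 X72.45 Y122.50
G01 X59.58 Y122.50
G01 X59.58 Y138.89
M5
G00 X73.72 Y102.22
M3 S378
G01 X57.70 Y94.38 F2194
G01 X42.91 Y104.33
G01 X44.12 Y122.12
G01 X60.14 Y129.96
G01 X74.93 Y120.01
G01 X73.72 Y102.22
M5
G00 X100.50 Y150.43
M3 S378
G01 X76.43 Y157.14 F2194
G01 X56.85 Y172.74
G01 X42.25 Y177.78
M5
G00 X44.87 Y13.71
M3 S378
G01 X45.30 Y62.75 F2194
G01 X37.65 Y101.45
G01 X21.92 Y129.82
M5
G00 X44.93 Y155.87
M3 S378
G01 X95.30 Y133.35 F2194
M5
G00 X0.00 Y0.00

viewBox `0 0 140.03 256.30` with mm width/height → 1 unit = 1 mm. Flip: y_m = 256.30 − y_svg.

**Shape 1** — `<path>` quadratic bezier, stroke `#000000` → score (S378, F2194). Control points (SVG): P0=(112.59,71.94), P1=(96.02,142.74), P2=(25.03,158.70); sampled at t=k/3. Machine vertices: (112.59,184.36) → (95.50,143.25) → (66.31,114.33) → (25.03,97.60). Open path.

**Shape 2** — `<polygon>` rectangle, stroke `#000000` → score (S378, F2194). Machine vertices: (59.58,138.89) → (72.45,138.89) → (72.45,122.50) → (59.58,122.50) → (59.58,138.89). Closed: final G1 returns to the first vertex.

**Shape 3** — `<path>` regular polygon, stroke `#000000` → score (S378, F2194). Machine vertices: (73.72,102.22) → (57.70,94.38) → (42.91,104.33) → (44.12,122.12) → (60.14,129.96) → (74.93,120.01) → (73.72,102.22). Closed: final G1 returns to the first vertex.

**Shape 4** — `<path>` cubic bezier, stroke `#000000` → score (S378, F2194). Control points (SVG): P0=(100.50,105.87), P1=(74.35,110.09), P2=(54.20,71.80), P3=(42.25,78.52); sampled at t=k/3. Machine vertices: (100.50,150.43) → (76.43,157.14) → (56.85,172.74) → (42.25,177.78). Open path.

**Shape 5** — `<path>` quadratic bezier, stroke `#000000` → score (S378, F2194). Control points (SVG): P0=(44.87,242.59), P1=(51.58,161.28), P2=(21.92,126.48); sampled at t=k/3. Machine vertices: (44.87,13.71) → (45.30,62.75) → (37.65,101.45) → (21.92,129.82). Open path.

**Shape 6** — `<polyline>` line segment, stroke `#000000` → score (S378, F2194). Machine vertices: (44.93,155.87) → (95.30,133.35). Open path.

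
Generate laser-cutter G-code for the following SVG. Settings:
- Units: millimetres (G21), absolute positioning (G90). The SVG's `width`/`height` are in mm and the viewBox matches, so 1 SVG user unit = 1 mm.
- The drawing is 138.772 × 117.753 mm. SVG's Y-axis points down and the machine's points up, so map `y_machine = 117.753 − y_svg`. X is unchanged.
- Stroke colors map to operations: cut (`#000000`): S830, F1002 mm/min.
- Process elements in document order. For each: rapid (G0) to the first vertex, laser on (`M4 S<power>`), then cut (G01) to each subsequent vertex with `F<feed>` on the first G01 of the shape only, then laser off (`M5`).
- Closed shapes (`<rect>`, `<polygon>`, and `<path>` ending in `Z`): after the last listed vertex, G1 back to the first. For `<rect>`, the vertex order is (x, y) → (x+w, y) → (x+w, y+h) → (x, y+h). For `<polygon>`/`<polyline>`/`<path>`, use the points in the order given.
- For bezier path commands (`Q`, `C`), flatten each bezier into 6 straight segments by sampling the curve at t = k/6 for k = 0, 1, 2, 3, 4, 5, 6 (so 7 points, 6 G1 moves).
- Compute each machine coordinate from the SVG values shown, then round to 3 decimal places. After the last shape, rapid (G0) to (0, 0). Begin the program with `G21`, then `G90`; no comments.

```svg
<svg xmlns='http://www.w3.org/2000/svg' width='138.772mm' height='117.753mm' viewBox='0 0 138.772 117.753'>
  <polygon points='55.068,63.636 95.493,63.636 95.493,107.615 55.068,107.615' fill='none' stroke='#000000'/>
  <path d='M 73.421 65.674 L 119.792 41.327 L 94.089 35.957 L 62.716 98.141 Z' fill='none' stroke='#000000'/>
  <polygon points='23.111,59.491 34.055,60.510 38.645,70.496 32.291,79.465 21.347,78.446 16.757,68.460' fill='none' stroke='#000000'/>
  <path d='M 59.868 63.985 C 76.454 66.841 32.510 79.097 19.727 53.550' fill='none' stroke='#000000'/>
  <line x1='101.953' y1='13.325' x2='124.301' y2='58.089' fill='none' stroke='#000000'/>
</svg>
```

Since the viewBox matches the mm dimensions, user units are millimetres directly. The only transform is the Y-flip y_m = 117.753 − y_svg.

Shape 1 is a rectangle drawn with `<polygon>`. Its stroke #000000 means cut at S830, F1002. After flipping Y the toolpath is (55.068,54.117) → (95.493,54.117) → (95.493,10.138) → (55.068,10.138) → (55.068,54.117), returning to the start.

Shape 2 is a closed polygon drawn with `<path>`. Its stroke #000000 means cut at S830, F1002. After flipping Y the toolpath is (73.421,52.079) → (119.792,76.426) → (94.089,81.796) → (62.716,19.612) → (73.421,52.079), returning to the start.

Shape 3 is a regular polygon drawn with `<polygon>`. Its stroke #000000 means cut at S830, F1002. After flipping Y the toolpath is (23.111,58.262) → (34.055,57.243) → (38.645,47.257) → (32.291,38.288) → (21.347,39.307) → (16.757,49.293) → (23.111,58.262), returning to the start.

Shape 4 is a cubic bezier drawn with `<path>`. Its stroke #000000 means cut at S830, F1002. After flipping Y the toolpath is (59.868,53.768) → (63.541,51.775) → (59.673,49.527) → (50.811,48.334) → (39.501,49.509) → (28.291,54.361) → (19.727,64.203).

Shape 5 is a line segment drawn with `<line>`. Its stroke #000000 means cut at S830, F1002. After flipping Y the toolpath is (101.953,104.428) → (124.301,59.664).

G21
G90
G0 X55.068 Y54.117
M4 S830
G01 X95.493 Y54.117 F1002
G01 X95.493 Y10.138
G01 X55.068 Y10.138
G01 X55.068 Y54.117
M5
G0 X73.421 Y52.079
M4 S830
G01 X119.792 Y76.426 F1002
G01 X94.089 Y81.796
G01 X62.716 Y19.612
G01 X73.421 Y52.079
M5
G0 X23.111 Y58.262
M4 S830
G01 X34.055 Y57.243 F1002
G01 X38.645 Y47.257
G01 X32.291 Y38.288
G01 X21.347 Y39.307
G01 X16.757 Y49.293
G01 X23.111 Y58.262
M5
G0 X59.868 Y53.768
M4 S830
G01 X63.541 Y51.775 F1002
G01 X59.673 Y49.527
G01 X50.811 Y48.334
G01 X39.501 Y49.509
G01 X28.291 Y54.361
G01 X19.727 Y64.203
M5
G0 X101.953 Y104.428
M4 S830
G01 X124.301 Y59.664 F1002
M5
G0 X0.000 Y0.000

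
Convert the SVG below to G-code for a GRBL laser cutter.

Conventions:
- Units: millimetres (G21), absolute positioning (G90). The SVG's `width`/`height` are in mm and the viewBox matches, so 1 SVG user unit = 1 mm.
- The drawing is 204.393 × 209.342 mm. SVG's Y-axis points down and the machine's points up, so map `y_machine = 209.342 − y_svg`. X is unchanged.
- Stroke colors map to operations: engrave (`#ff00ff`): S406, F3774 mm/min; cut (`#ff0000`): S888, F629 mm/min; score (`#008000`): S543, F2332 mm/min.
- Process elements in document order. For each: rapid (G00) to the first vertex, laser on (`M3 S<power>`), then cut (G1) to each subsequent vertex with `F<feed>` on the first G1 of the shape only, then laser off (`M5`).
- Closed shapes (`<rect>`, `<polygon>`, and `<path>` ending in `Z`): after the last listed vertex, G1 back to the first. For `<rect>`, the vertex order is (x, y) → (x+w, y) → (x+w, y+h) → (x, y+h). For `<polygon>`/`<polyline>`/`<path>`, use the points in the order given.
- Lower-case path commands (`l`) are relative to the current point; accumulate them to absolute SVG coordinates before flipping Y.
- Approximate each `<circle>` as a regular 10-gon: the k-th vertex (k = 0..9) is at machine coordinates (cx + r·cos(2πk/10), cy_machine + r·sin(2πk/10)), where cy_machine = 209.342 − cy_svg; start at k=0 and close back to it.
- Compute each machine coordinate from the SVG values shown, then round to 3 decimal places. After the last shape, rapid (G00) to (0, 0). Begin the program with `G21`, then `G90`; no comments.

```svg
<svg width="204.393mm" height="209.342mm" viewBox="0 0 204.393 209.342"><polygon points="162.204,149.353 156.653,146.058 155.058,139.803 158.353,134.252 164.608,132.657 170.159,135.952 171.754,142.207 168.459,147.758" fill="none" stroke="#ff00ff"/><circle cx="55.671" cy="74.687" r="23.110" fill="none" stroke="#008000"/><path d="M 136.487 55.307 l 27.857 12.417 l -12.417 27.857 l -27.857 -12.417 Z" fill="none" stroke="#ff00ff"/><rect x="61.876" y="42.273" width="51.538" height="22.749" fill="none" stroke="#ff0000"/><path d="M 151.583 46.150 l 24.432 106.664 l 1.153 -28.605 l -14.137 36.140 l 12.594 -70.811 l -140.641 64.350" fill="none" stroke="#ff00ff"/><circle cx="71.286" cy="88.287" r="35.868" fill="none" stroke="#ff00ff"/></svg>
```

Since the viewBox matches the mm dimensions, user units are millimetres directly. The only transform is the Y-flip y_m = 209.342 − y_svg.

Shape 1 is a regular polygon drawn with `<polygon>`. Its stroke #ff00ff means engrave at S406, F3774. After flipping Y the toolpath is (162.204,59.989) → (156.653,63.284) → (155.058,69.539) → (158.353,75.090) → (164.608,76.685) → (170.159,73.390) → (171.754,67.135) → (168.459,61.584) → (162.204,59.989), returning to the start.

Shape 2 is a circle drawn with `<circle>`. Its stroke #008000 means score at S543, F2332. After flipping Y the toolpath is (78.781,134.655) → (74.367,148.239) → (62.812,156.634) → (48.530,156.634) → (36.975,148.239) → (32.561,134.655) → (36.975,121.071) → (48.530,112.676) → (62.812,112.676) → (74.367,121.071) → (78.781,134.655), returning to the start.

Shape 3 is a regular polygon drawn with `<path>`. Its stroke #ff00ff means engrave at S406, F3774. After flipping Y the toolpath is (136.487,154.035) → (164.344,141.618) → (151.927,113.761) → (124.070,126.178) → (136.487,154.035), returning to the start.

Shape 4 is a rectangle drawn with `<rect>`. Its stroke #ff0000 means cut at S888, F629. After flipping Y the toolpath is (61.876,167.069) → (113.414,167.069) → (113.414,144.320) → (61.876,144.320) → (61.876,167.069), returning to the start.

Shape 5 is a open polyline drawn with `<path>`. Its stroke #ff00ff means engrave at S406, F3774. After flipping Y the toolpath is (151.583,163.192) → (176.015,56.528) → (177.168,85.133) → (163.031,48.993) → (175.625,119.804) → (34.984,55.454).

Shape 6 is a circle drawn with `<circle>`. Its stroke #ff00ff means engrave at S406, F3774. After flipping Y the toolpath is (107.154,121.055) → (100.304,142.138) → (82.370,155.167) → (60.202,155.167) → (42.268,142.138) → (35.418,121.055) → (42.268,99.972) → (60.202,86.943) → (82.370,86.943) → (100.304,99.972) → (107.154,121.055), returning to the start.

G21
G90
G00 X162.204 Y59.989
M3 S406
G1 X156.653 Y63.284 F3774
G1 X155.058 Y69.539
G1 X158.353 Y75.090
G1 X164.608 Y76.685
G1 X170.159 Y73.390
G1 X171.754 Y67.135
G1 X168.459 Y61.584
G1 X162.204 Y59.989
M5
G00 X78.781 Y134.655
M3 S543
G1 X74.367 Y148.239 F2332
G1 X62.812 Y156.634
G1 X48.530 Y156.634
G1 X36.975 Y148.239
G1 X32.561 Y134.655
G1 X36.975 Y121.071
G1 X48.530 Y112.676
G1 X62.812 Y112.676
G1 X74.367 Y121.071
G1 X78.781 Y134.655
M5
G00 X136.487 Y154.035
M3 S406
G1 X164.344 Y141.618 F3774
G1 X151.927 Y113.761
G1 X124.070 Y126.178
G1 X136.487 Y154.035
M5
G00 X61.876 Y167.069
M3 S888
G1 X113.414 Y167.069 F629
G1 X113.414 Y144.320
G1 X61.876 Y144.320
G1 X61.876 Y167.069
M5
G00 X151.583 Y163.192
M3 S406
G1 X176.015 Y56.528 F3774
G1 X177.168 Y85.133
G1 X163.031 Y48.993
G1 X175.625 Y119.804
G1 X34.984 Y55.454
M5
G00 X107.154 Y121.055
M3 S406
G1 X100.304 Y142.138 F3774
G1 X82.370 Y155.167
G1 X60.202 Y155.167
G1 X42.268 Y142.138
G1 X35.418 Y121.055
G1 X42.268 Y99.972
G1 X60.202 Y86.943
G1 X82.370 Y86.943
G1 X100.304 Y99.972
G1 X107.154 Y121.055
M5
G00 X0.000 Y0.000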